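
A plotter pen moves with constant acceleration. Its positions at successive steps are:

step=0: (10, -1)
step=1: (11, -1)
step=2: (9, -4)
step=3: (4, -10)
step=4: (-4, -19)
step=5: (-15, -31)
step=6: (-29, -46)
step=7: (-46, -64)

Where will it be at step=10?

Taking differences between consecutive positions: (+1, +0), (-2, -3), (-5, -6), (-8, -9), (-11, -12), (-14, -15), (-17, -18). These grow by (-3, -3) each step.
step 8: (-46, -64) + (-20, -21) → (-66, -85)
step 9: (-66, -85) + (-23, -24) → (-89, -109)
step 10: (-89, -109) + (-26, -27) → (-115, -136)

(-115, -136)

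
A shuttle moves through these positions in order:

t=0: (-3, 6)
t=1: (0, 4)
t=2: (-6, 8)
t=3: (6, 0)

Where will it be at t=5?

Step-to-step displacements: (+3, -2), (-6, +4), (+12, -8); each is -2× the previous.
step 4: (6, 0) + (-24, +16) → (-18, 16)
step 5: (-18, 16) + (+48, -32) → (30, -16)

(30, -16)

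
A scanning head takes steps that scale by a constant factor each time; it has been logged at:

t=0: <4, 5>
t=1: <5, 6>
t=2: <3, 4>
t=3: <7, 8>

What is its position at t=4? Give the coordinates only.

<-1, 0>

Step-to-step displacements: <+1, +1>, <-2, -2>, <+4, +4>; each is -2× the previous.
step 4: <7, 8> + <-8, -8> → <-1, 0>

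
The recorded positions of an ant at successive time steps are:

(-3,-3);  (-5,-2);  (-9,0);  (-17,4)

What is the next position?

(-33,12)

Consecutive displacements (-2,+1), (-4,+2), (-8,+4) scale by a factor of 2 each step.
step 4: (-17,4) + (-16,+8) → (-33,12)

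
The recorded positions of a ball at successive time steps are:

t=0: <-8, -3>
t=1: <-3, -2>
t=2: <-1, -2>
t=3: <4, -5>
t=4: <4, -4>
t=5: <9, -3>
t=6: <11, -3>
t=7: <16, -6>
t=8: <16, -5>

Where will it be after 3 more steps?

<28, -7>

Step-to-step displacements: <+5, +1>, <+2, +0>, <+5, -3>, <+0, +1>, <+5, +1>, <+2, +0>, <+5, -3>, <+0, +1> — a repeating cycle of length 4.
step 9: apply <+5, +1> → <21, -4>
step 10: apply <+2, +0> → <23, -4>
step 11: apply <+5, -3> → <28, -7>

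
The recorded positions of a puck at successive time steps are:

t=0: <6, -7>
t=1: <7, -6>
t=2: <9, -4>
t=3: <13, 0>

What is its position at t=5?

<37, 24>

Consecutive displacements <+1, +1>, <+2, +2>, <+4, +4> scale by a factor of 2 each step.
step 4: <13, 0> + <+8, +8> → <21, 8>
step 5: <21, 8> + <+16, +16> → <37, 24>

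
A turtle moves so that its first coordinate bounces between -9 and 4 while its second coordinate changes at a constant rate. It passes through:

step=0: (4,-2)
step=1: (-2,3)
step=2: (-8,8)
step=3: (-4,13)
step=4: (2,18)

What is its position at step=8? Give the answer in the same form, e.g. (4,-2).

(0,38)

The first coordinate reflects between -9 and 4, moving 6 per step.
  step 5: 2 → 0
  step 6: 0 → -6
  step 7: -6 → -6
  step 8: -6 → 0
The second coordinate changes by +5 each step: at step 8 it is 38.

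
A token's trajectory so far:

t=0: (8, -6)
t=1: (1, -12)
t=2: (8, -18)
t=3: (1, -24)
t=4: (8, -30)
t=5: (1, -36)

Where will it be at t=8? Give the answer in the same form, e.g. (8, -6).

First: cycles through 8, 1 every 2 steps. Step 8 lands at position 0 of the cycle → 8.
Second: linear, -6 per step → -54 at step 8.

(8, -54)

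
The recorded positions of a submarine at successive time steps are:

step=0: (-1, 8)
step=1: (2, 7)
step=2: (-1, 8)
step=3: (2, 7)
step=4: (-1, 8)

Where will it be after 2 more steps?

Consecutive displacements (+3, -1), (-3, +1), (+3, -1), (-3, +1) scale by a factor of -1 each step.
step 5: (-1, 8) + (+3, -1) → (2, 7)
step 6: (2, 7) + (-3, +1) → (-1, 8)

(-1, 8)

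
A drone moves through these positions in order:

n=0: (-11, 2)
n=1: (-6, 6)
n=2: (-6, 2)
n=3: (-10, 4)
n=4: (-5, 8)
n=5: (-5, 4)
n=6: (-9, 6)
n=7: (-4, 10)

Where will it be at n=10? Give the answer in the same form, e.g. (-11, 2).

Step-to-step displacements: (+5, +4), (+0, -4), (-4, +2), (+5, +4), (+0, -4), (-4, +2), (+5, +4) — a repeating cycle of length 3.
step 8: apply (+0, -4) → (-4, 6)
step 9: apply (-4, +2) → (-8, 8)
step 10: apply (+5, +4) → (-3, 12)

(-3, 12)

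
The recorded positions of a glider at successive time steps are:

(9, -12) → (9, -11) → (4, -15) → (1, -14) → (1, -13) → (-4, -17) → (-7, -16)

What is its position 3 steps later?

Differencing gives (+0, +1), (-5, -4), (-3, +1), (+0, +1), (-5, -4), (-3, +1). This is the pattern (+0, +1), (-5, -4), (-3, +1) repeated.
step 7: apply (+0, +1) → (-7, -15)
step 8: apply (-5, -4) → (-12, -19)
step 9: apply (-3, +1) → (-15, -18)

(-15, -18)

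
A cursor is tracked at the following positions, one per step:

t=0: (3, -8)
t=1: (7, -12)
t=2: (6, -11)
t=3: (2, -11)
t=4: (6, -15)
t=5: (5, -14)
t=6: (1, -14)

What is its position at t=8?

(4, -17)

The moves between consecutive positions are (+4, -4), (-1, +1), (-4, +0), (+4, -4), (-1, +1), (-4, +0); they repeat the 3-cycle [(+4, -4), (-1, +1), (-4, +0)].
step 7: apply (+4, -4) → (5, -18)
step 8: apply (-1, +1) → (4, -17)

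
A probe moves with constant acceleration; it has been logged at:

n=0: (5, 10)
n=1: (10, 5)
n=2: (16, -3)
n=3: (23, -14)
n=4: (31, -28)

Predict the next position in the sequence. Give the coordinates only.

Successive displacements: (+5, -5), (+6, -8), (+7, -11), (+8, -14) — each changes by (+1, -3).
step 5: (31, -28) + (+9, -17) → (40, -45)

(40, -45)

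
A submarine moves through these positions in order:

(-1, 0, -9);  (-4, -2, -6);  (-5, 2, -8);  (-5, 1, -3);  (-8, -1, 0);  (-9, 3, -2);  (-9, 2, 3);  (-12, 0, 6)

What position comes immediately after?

(-13, 4, 4)

Differencing gives (-3, -2, +3), (-1, +4, -2), (+0, -1, +5), (-3, -2, +3), (-1, +4, -2), (+0, -1, +5), (-3, -2, +3). This is the pattern (-3, -2, +3), (-1, +4, -2), (+0, -1, +5) repeated.
step 8: apply (-1, +4, -2) → (-13, 4, 4)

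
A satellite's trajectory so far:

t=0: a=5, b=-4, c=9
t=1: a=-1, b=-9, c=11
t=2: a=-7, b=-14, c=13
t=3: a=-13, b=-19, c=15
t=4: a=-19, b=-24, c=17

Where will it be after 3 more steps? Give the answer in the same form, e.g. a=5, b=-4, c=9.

a=-37, b=-39, c=23

Constant displacement of (-6, -5, +2) per step.
step 5: a=-19, b=-24, c=17 + (-6, -5, +2) → a=-25, b=-29, c=19
step 6: a=-25, b=-29, c=19 + (-6, -5, +2) → a=-31, b=-34, c=21
step 7: a=-31, b=-34, c=21 + (-6, -5, +2) → a=-37, b=-39, c=23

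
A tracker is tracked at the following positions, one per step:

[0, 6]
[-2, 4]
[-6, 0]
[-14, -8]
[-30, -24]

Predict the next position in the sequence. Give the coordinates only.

[-62, -56]

Consecutive displacements [-2, -2], [-4, -4], [-8, -8], [-16, -16] scale by a factor of 2 each step.
step 5: [-30, -24] + [-32, -32] → [-62, -56]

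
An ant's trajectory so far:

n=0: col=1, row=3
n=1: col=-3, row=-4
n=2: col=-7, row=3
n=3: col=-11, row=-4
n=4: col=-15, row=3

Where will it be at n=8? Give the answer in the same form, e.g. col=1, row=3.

col=-31, row=3

Col: linear, -4 per step → -31 at step 8.
Row: cycles through 3, -4 every 2 steps. Step 8 lands at position 0 of the cycle → 3.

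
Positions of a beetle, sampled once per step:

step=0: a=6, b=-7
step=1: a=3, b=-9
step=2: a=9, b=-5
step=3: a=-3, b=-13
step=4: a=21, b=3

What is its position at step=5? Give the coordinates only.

Consecutive displacements (-3,-2), (+6,+4), (-12,-8), (+24,+16) scale by a factor of -2 each step.
step 5: a=21, b=3 + (-48,-32) → a=-27, b=-29

a=-27, b=-29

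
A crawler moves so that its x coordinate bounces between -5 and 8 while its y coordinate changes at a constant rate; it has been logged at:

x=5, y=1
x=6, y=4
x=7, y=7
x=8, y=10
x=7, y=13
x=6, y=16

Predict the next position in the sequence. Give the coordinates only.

The x coordinate reflects between -5 and 8, moving 1 per step.
  step 6: 6 → 5
The y coordinate changes by +3 each step: at step 6 it is 19.

x=5, y=19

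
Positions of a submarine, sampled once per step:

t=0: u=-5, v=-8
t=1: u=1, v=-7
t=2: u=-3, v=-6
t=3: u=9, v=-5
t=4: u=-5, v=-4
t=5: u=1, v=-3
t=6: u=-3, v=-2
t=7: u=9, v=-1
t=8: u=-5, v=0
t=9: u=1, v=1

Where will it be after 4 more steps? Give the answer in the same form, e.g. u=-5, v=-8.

u=1, v=5

U: cycles through -5, 1, -3, 9 every 4 steps. Step 13 lands at position 1 of the cycle → 1.
V: linear, +1 per step → 5 at step 13.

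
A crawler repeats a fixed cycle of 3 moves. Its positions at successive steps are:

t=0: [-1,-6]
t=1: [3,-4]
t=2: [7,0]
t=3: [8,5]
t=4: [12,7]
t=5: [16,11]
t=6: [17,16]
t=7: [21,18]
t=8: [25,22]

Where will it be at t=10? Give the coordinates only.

[30,29]

Differencing gives [+4,+2], [+4,+4], [+1,+5], [+4,+2], [+4,+4], [+1,+5], [+4,+2], [+4,+4]. This is the pattern [+4,+2], [+4,+4], [+1,+5] repeated.
step 9: apply [+1,+5] → [26,27]
step 10: apply [+4,+2] → [30,29]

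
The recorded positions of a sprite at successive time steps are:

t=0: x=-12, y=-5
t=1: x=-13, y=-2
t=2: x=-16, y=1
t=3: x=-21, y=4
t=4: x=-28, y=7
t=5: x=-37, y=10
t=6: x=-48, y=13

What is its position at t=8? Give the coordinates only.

Successive displacements: (-1,+3), (-3,+3), (-5,+3), (-7,+3), (-9,+3), (-11,+3) — each changes by (-2,+0).
step 7: x=-48, y=13 + (-13,+3) → x=-61, y=16
step 8: x=-61, y=16 + (-15,+3) → x=-76, y=19

x=-76, y=19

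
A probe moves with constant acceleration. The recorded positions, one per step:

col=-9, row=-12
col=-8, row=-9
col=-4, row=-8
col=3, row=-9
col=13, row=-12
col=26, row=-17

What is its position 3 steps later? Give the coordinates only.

col=83, row=-44

Taking differences between consecutive positions: (+1,+3), (+4,+1), (+7,-1), (+10,-3), (+13,-5). These grow by (+3,-2) each step.
step 6: col=26, row=-17 + (+16,-7) → col=42, row=-24
step 7: col=42, row=-24 + (+19,-9) → col=61, row=-33
step 8: col=61, row=-33 + (+22,-11) → col=83, row=-44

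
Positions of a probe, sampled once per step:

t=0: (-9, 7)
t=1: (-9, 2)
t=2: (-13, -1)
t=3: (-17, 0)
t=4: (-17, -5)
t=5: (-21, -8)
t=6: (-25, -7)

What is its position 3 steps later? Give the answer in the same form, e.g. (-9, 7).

Differencing gives (+0, -5), (-4, -3), (-4, +1), (+0, -5), (-4, -3), (-4, +1). This is the pattern (+0, -5), (-4, -3), (-4, +1) repeated.
step 7: apply (+0, -5) → (-25, -12)
step 8: apply (-4, -3) → (-29, -15)
step 9: apply (-4, +1) → (-33, -14)

(-33, -14)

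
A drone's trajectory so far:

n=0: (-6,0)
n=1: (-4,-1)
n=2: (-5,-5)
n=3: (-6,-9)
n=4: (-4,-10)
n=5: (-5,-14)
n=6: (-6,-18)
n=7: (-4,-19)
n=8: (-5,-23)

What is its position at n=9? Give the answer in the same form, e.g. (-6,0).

The moves between consecutive positions are (+2,-1), (-1,-4), (-1,-4), (+2,-1), (-1,-4), (-1,-4), (+2,-1), (-1,-4); they repeat the 3-cycle [(+2,-1), (-1,-4), (-1,-4)].
step 9: apply (-1,-4) → (-6,-27)

(-6,-27)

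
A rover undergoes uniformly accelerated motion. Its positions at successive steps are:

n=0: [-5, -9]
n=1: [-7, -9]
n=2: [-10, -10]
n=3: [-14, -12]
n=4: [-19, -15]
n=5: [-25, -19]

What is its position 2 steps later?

[-40, -30]

Taking differences between consecutive positions: [-2, +0], [-3, -1], [-4, -2], [-5, -3], [-6, -4]. These grow by [-1, -1] each step.
step 6: [-25, -19] + [-7, -5] → [-32, -24]
step 7: [-32, -24] + [-8, -6] → [-40, -30]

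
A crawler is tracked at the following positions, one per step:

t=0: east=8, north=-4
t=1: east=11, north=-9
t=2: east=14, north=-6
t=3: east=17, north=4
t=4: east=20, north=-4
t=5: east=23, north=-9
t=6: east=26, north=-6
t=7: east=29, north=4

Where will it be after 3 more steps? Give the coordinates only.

East: linear, +3 per step → 38 at step 10.
North: cycles through -4, -9, -6, 4 every 4 steps. Step 10 lands at position 2 of the cycle → -6.

east=38, north=-6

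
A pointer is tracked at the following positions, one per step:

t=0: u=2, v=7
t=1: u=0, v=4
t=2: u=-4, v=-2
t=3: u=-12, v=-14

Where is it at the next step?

u=-28, v=-38

The jumps are (-2, -3), (-4, -6), (-8, -12) — a geometric progression with ratio 2.
step 4: u=-12, v=-14 + (-16, -24) → u=-28, v=-38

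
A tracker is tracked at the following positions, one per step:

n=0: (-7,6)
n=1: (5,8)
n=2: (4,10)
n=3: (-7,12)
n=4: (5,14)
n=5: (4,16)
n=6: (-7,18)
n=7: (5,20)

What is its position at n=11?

(4,28)

First: cycles through -7, 5, 4 every 3 steps. Step 11 lands at position 2 of the cycle → 4.
Second: linear, +2 per step → 28 at step 11.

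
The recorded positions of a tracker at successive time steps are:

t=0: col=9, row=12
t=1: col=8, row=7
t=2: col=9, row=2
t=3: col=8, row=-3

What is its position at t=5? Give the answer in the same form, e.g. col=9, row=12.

col=8, row=-13

The col coordinate repeats the cycle [9, 8] with period 2; step 5 mod 2 = 1, giving 8.
The row coordinate changes by -5 each step, so at step 5 it is 12 + 5·(-5) = -13.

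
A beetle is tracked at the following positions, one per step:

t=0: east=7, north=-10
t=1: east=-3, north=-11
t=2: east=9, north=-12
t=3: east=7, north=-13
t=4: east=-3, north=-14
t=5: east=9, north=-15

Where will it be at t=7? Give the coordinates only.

east=-3, north=-17

The east coordinate repeats the cycle [7, -3, 9] with period 3; step 7 mod 3 = 1, giving -3.
The north coordinate changes by -1 each step, so at step 7 it is -10 + 7·(-1) = -17.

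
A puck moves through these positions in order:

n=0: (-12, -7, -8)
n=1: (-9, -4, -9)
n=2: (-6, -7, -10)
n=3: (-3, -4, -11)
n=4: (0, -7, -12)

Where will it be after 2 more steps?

First: linear, +3 per step → 6 at step 6.
Second: cycles through -7, -4 every 2 steps. Step 6 lands at position 0 of the cycle → -7.
Third: linear, -1 per step → -14 at step 6.

(6, -7, -14)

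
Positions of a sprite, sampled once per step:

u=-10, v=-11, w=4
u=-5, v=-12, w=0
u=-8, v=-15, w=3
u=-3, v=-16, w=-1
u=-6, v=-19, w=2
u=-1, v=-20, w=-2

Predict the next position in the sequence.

Step-to-step displacements: (+5,-1,-4), (-3,-3,+3), (+5,-1,-4), (-3,-3,+3), (+5,-1,-4) — a repeating cycle of length 2.
step 6: apply (-3,-3,+3) → u=-4, v=-23, w=1

u=-4, v=-23, w=1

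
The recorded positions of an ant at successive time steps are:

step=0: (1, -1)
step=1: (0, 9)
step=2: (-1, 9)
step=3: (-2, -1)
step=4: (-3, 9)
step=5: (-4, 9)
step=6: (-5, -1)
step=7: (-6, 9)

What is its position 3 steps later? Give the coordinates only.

(-9, 9)

First: linear, -1 per step → -9 at step 10.
Second: cycles through -1, 9, 9 every 3 steps. Step 10 lands at position 1 of the cycle → 9.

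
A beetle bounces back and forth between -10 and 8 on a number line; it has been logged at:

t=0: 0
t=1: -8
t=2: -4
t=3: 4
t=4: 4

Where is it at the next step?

-4

The value travels 8 per step and bounces off the walls at -10 and 8.
  step 5: 4 → -4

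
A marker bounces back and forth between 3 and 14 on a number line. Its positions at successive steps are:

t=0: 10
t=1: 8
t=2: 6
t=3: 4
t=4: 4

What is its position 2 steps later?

8

The value travels 2 per step and bounces off the walls at 3 and 14.
  step 5: 4 → 6
  step 6: 6 → 8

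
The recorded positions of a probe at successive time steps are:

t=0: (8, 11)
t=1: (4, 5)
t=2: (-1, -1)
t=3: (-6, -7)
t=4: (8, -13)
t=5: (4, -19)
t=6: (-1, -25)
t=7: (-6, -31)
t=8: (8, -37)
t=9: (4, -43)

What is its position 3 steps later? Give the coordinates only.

First: cycles through 8, 4, -1, -6 every 4 steps. Step 12 lands at position 0 of the cycle → 8.
Second: linear, -6 per step → -61 at step 12.

(8, -61)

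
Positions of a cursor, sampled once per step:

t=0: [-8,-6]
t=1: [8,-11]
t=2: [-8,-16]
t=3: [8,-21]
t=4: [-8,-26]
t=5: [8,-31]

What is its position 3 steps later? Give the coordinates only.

[-8,-46]

The first coordinate repeats the cycle [-8, 8] with period 2; step 8 mod 2 = 0, giving -8.
The second coordinate changes by -5 each step, so at step 8 it is -6 + 8·(-5) = -46.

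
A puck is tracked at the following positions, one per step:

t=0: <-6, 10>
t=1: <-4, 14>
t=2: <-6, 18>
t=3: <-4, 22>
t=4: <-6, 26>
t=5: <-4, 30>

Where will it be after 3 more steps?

The first coordinate repeats the cycle [-6, -4] with period 2; step 8 mod 2 = 0, giving -6.
The second coordinate changes by +4 each step, so at step 8 it is 10 + 8·(4) = 42.

<-6, 42>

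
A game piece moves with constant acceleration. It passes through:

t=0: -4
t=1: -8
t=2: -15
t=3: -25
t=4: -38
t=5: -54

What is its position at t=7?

First differences are -4, -7, -10, -13, -16; their common second difference is -3 (constant acceleration).
step 6: -54 − 19 → -73
step 7: -73 − 22 → -95

-95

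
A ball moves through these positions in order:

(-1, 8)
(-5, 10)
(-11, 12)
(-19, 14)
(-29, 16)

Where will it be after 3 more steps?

Successive displacements: (-4, +2), (-6, +2), (-8, +2), (-10, +2) — each changes by (-2, +0).
step 5: (-29, 16) + (-12, +2) → (-41, 18)
step 6: (-41, 18) + (-14, +2) → (-55, 20)
step 7: (-55, 20) + (-16, +2) → (-71, 22)

(-71, 22)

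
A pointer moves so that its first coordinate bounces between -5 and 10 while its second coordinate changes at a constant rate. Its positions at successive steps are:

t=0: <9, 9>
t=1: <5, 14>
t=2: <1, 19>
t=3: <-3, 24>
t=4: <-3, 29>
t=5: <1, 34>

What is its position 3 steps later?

The first coordinate travels 4 per step and bounces off the walls at -5 and 10.
  step 6: 1 → 5
  step 7: 5 → 9
  step 8: 9 → 7
The second coordinate changes by +5 each step: at step 8 it is 49.

<7, 49>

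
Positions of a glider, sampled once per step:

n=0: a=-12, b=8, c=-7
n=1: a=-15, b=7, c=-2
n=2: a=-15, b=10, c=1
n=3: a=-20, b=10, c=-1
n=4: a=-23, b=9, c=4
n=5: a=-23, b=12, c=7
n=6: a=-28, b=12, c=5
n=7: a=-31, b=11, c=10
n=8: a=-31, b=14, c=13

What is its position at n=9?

Step-to-step displacements: (-3,-1,+5), (+0,+3,+3), (-5,+0,-2), (-3,-1,+5), (+0,+3,+3), (-5,+0,-2), (-3,-1,+5), (+0,+3,+3) — a repeating cycle of length 3.
step 9: apply (-5,+0,-2) → a=-36, b=14, c=11

a=-36, b=14, c=11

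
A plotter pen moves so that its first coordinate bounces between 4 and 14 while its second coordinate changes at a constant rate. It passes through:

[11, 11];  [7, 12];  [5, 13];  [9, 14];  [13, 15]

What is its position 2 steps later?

[7, 17]

The first coordinate travels 4 per step and bounces off the walls at 4 and 14.
  step 5: 13 → 11
  step 6: 11 → 7
The second coordinate changes by +1 each step: at step 6 it is 17.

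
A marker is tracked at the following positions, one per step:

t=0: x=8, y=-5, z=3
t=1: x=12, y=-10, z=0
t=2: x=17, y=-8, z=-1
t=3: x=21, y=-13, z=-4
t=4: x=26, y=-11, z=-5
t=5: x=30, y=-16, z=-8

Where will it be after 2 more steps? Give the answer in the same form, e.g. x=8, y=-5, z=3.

x=39, y=-19, z=-12

The moves between consecutive positions are (+4, -5, -3), (+5, +2, -1), (+4, -5, -3), (+5, +2, -1), (+4, -5, -3); they repeat the 2-cycle [(+4, -5, -3), (+5, +2, -1)].
step 6: apply (+5, +2, -1) → x=35, y=-14, z=-9
step 7: apply (+4, -5, -3) → x=39, y=-19, z=-12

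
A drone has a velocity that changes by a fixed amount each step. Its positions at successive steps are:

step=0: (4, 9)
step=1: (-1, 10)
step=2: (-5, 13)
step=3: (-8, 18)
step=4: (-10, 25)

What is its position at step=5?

(-11, 34)

Successive displacements: (-5, +1), (-4, +3), (-3, +5), (-2, +7) — each changes by (+1, +2).
step 5: (-10, 25) + (-1, +9) → (-11, 34)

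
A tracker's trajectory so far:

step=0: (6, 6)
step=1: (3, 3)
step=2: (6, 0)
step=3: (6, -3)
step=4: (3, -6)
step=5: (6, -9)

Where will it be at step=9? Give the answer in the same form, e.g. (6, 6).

First: cycles through 6, 3, 6 every 3 steps. Step 9 lands at position 0 of the cycle → 6.
Second: linear, -3 per step → -21 at step 9.

(6, -21)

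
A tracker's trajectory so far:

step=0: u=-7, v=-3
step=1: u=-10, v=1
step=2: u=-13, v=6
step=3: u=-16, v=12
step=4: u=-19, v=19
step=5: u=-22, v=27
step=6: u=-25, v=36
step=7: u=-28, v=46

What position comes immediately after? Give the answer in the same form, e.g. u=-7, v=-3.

u=-31, v=57

Taking differences between consecutive positions: (-3,+4), (-3,+5), (-3,+6), (-3,+7), (-3,+8), (-3,+9), (-3,+10). These grow by (+0,+1) each step.
step 8: u=-28, v=46 + (-3,+11) → u=-31, v=57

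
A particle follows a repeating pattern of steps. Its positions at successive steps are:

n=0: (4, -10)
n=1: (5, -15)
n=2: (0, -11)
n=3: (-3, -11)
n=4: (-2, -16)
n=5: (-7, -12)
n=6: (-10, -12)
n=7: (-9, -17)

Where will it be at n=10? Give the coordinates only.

(-16, -18)

The moves between consecutive positions are (+1, -5), (-5, +4), (-3, +0), (+1, -5), (-5, +4), (-3, +0), (+1, -5); they repeat the 3-cycle [(+1, -5), (-5, +4), (-3, +0)].
step 8: apply (-5, +4) → (-14, -13)
step 9: apply (-3, +0) → (-17, -13)
step 10: apply (+1, -5) → (-16, -18)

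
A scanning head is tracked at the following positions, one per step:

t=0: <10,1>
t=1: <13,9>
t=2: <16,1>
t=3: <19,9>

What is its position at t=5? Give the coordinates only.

First: linear, +3 per step → 25 at step 5.
Second: cycles through 1, 9 every 2 steps. Step 5 lands at position 1 of the cycle → 9.

<25,9>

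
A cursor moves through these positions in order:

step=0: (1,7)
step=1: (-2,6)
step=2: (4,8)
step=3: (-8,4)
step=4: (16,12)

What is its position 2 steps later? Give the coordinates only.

(64,28)

Consecutive displacements (-3,-1), (+6,+2), (-12,-4), (+24,+8) scale by a factor of -2 each step.
step 5: (16,12) + (-48,-16) → (-32,-4)
step 6: (-32,-4) + (+96,+32) → (64,28)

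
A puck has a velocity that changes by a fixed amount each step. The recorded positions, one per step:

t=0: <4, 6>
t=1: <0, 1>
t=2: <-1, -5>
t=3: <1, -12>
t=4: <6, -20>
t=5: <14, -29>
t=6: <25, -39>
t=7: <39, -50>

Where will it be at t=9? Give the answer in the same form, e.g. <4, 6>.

First differences are <-4, -5>, <-1, -6>, <+2, -7>, <+5, -8>, <+8, -9>, <+11, -10>, <+14, -11>; their common second difference is <+3, -1> (constant acceleration).
step 8: <39, -50> + <+17, -12> → <56, -62>
step 9: <56, -62> + <+20, -13> → <76, -75>

<76, -75>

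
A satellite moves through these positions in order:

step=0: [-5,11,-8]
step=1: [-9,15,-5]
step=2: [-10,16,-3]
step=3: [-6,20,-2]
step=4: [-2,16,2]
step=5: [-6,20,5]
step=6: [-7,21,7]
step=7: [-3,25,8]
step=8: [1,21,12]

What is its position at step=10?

Step-to-step displacements: [-4,+4,+3], [-1,+1,+2], [+4,+4,+1], [+4,-4,+4], [-4,+4,+3], [-1,+1,+2], [+4,+4,+1], [+4,-4,+4] — a repeating cycle of length 4.
step 9: apply [-4,+4,+3] → [-3,25,15]
step 10: apply [-1,+1,+2] → [-4,26,17]

[-4,26,17]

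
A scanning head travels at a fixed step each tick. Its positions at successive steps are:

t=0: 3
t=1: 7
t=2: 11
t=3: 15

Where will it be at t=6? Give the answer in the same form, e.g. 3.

27

Constant displacement of +4 per step.
step 4: 15 + 4 → 19
step 5: 19 + 4 → 23
step 6: 23 + 4 → 27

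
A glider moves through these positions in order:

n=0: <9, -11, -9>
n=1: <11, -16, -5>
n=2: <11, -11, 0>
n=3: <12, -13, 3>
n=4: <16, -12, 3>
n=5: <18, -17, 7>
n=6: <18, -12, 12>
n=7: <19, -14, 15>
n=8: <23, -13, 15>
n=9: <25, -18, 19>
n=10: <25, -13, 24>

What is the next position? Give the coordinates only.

<26, -15, 27>

Step-to-step displacements: <+2, -5, +4>, <+0, +5, +5>, <+1, -2, +3>, <+4, +1, +0>, <+2, -5, +4>, <+0, +5, +5>, <+1, -2, +3>, <+4, +1, +0>, <+2, -5, +4>, <+0, +5, +5> — a repeating cycle of length 4.
step 11: apply <+1, -2, +3> → <26, -15, 27>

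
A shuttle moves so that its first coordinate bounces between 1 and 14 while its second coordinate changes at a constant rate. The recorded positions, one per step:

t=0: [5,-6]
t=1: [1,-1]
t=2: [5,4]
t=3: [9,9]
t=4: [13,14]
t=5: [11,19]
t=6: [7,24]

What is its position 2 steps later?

[3,34]

The first coordinate travels 4 per step and bounces off the walls at 1 and 14.
  step 7: 7 → 3
  step 8: 3 → 3
The second coordinate changes by +5 each step: at step 8 it is 34.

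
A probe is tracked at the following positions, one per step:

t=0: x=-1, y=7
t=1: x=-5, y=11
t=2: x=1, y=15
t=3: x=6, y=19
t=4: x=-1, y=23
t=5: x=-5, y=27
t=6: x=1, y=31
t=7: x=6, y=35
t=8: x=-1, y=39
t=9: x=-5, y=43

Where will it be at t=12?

The x coordinate repeats the cycle [-1, -5, 1, 6] with period 4; step 12 mod 4 = 0, giving -1.
The y coordinate changes by +4 each step, so at step 12 it is 7 + 12·(4) = 55.

x=-1, y=55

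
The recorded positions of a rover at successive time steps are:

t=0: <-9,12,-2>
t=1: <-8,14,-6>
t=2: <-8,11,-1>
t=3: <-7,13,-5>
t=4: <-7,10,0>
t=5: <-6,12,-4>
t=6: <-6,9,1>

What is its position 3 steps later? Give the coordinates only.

Differencing gives <+1,+2,-4>, <+0,-3,+5>, <+1,+2,-4>, <+0,-3,+5>, <+1,+2,-4>, <+0,-3,+5>. This is the pattern <+1,+2,-4>, <+0,-3,+5> repeated.
step 7: apply <+1,+2,-4> → <-5,11,-3>
step 8: apply <+0,-3,+5> → <-5,8,2>
step 9: apply <+1,+2,-4> → <-4,10,-2>

<-4,10,-2>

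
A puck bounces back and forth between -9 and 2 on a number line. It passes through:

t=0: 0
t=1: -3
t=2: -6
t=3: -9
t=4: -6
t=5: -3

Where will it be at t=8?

The value travels 3 per step and bounces off the walls at -9 and 2.
  step 6: -3 → 0
  step 7: 0 → 1
  step 8: 1 → -2

-2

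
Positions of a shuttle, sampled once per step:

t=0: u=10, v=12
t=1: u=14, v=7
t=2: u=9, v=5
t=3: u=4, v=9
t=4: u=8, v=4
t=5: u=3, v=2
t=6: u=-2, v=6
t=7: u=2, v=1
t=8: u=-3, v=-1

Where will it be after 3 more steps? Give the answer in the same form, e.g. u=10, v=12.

u=-9, v=-4

Step-to-step displacements: (+4, -5), (-5, -2), (-5, +4), (+4, -5), (-5, -2), (-5, +4), (+4, -5), (-5, -2) — a repeating cycle of length 3.
step 9: apply (-5, +4) → u=-8, v=3
step 10: apply (+4, -5) → u=-4, v=-2
step 11: apply (-5, -2) → u=-9, v=-4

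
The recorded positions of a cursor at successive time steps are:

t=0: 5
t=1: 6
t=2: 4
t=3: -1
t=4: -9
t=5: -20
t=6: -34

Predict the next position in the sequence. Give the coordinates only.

-51

Taking differences between consecutive positions: +1, -2, -5, -8, -11, -14. These grow by -3 each step.
step 7: -34 − 17 → -51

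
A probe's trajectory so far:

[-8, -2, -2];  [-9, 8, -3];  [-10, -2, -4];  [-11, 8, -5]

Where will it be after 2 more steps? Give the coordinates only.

[-13, 8, -7]

The first coordinate changes by -1 each step, so at step 5 it is -8 + 5·(-1) = -13.
The second coordinate repeats the cycle [-2, 8] with period 2; step 5 mod 2 = 1, giving 8.
The third coordinate changes by -1 each step, so at step 5 it is -2 + 5·(-1) = -7.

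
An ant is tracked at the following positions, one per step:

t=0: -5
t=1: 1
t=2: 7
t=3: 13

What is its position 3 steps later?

31

Each step adds +6 to the position.
step 4: 13 + 6 → 19
step 5: 19 + 6 → 25
step 6: 25 + 6 → 31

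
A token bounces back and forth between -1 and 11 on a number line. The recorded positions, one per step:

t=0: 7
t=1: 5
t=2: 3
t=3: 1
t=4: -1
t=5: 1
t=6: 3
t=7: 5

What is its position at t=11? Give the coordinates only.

9

The value travels 2 per step and bounces off the walls at -1 and 11.
  step 8: 5 → 7
  step 9: 7 → 9
  step 10: 9 → 11
  step 11: 11 → 9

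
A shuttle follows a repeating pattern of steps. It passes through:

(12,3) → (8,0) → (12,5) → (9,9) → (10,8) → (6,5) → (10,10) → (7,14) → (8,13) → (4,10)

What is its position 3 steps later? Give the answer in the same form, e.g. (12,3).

Step-to-step displacements: (-4,-3), (+4,+5), (-3,+4), (+1,-1), (-4,-3), (+4,+5), (-3,+4), (+1,-1), (-4,-3) — a repeating cycle of length 4.
step 10: apply (+4,+5) → (8,15)
step 11: apply (-3,+4) → (5,19)
step 12: apply (+1,-1) → (6,18)

(6,18)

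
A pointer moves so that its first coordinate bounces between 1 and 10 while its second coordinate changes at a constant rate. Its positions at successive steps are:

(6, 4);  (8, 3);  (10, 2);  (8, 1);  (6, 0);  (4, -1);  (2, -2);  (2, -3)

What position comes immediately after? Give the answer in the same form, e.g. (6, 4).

(4, -4)

The first coordinate reflects between 1 and 10, moving 2 per step.
  step 8: 2 → 4
The second coordinate changes by -1 each step: at step 8 it is -4.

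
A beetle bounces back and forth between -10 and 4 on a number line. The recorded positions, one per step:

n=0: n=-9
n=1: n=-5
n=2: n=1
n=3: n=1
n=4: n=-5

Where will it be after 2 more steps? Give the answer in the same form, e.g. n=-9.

n=-3

The value reflects between -10 and 4, moving 6 per step.
  step 5: -5 → -9
  step 6: -9 → -3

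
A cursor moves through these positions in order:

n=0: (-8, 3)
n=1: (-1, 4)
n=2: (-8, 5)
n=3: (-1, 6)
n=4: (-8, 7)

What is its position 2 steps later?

(-8, 9)

The first coordinate repeats the cycle [-8, -1] with period 2; step 6 mod 2 = 0, giving -8.
The second coordinate changes by +1 each step, so at step 6 it is 3 + 6·(1) = 9.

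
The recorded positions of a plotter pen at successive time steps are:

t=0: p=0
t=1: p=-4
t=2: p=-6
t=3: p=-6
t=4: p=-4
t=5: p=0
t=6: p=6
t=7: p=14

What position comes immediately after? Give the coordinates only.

Taking differences between consecutive positions: -4, -2, +0, +2, +4, +6, +8. These grow by +2 each step.
step 8: 14 + 10 → p=24

p=24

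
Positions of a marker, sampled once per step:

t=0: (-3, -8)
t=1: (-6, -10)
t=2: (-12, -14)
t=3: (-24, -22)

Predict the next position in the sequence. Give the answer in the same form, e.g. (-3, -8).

The jumps are (-3, -2), (-6, -4), (-12, -8) — a geometric progression with ratio 2.
step 4: (-24, -22) + (-24, -16) → (-48, -38)

(-48, -38)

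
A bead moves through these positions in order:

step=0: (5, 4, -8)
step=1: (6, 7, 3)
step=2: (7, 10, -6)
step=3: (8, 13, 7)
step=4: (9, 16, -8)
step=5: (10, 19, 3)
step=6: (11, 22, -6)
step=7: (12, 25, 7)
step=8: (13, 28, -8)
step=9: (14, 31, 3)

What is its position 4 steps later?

(18, 43, 3)

The first coordinate changes by +1 each step, so at step 13 it is 5 + 13·(1) = 18.
The second coordinate changes by +3 each step, so at step 13 it is 4 + 13·(3) = 43.
The third coordinate repeats the cycle [-8, 3, -6, 7] with period 4; step 13 mod 4 = 1, giving 3.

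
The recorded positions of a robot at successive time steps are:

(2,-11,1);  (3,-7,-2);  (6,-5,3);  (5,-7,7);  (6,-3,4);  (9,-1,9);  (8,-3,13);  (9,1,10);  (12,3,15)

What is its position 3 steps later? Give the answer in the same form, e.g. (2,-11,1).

The moves between consecutive positions are (+1,+4,-3), (+3,+2,+5), (-1,-2,+4), (+1,+4,-3), (+3,+2,+5), (-1,-2,+4), (+1,+4,-3), (+3,+2,+5); they repeat the 3-cycle [(+1,+4,-3), (+3,+2,+5), (-1,-2,+4)].
step 9: apply (-1,-2,+4) → (11,1,19)
step 10: apply (+1,+4,-3) → (12,5,16)
step 11: apply (+3,+2,+5) → (15,7,21)

(15,7,21)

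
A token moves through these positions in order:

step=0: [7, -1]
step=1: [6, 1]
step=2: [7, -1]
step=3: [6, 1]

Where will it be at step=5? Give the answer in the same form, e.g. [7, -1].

[6, 1]

Consecutive displacements [-1, +2], [+1, -2], [-1, +2] scale by a factor of -1 each step.
step 4: [6, 1] + [+1, -2] → [7, -1]
step 5: [7, -1] + [-1, +2] → [6, 1]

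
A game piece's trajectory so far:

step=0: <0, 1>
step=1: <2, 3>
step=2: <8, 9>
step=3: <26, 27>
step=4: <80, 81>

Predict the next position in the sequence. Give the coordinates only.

<242, 243>

The jumps are <+2, +2>, <+6, +6>, <+18, +18>, <+54, +54> — a geometric progression with ratio 3.
step 5: <80, 81> + <+162, +162> → <242, 243>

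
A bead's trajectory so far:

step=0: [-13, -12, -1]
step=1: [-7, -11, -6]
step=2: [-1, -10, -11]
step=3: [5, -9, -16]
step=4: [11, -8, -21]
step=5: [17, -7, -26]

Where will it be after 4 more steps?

[41, -3, -46]

Constant displacement of [+6, +1, -5] per step.
step 6: [17, -7, -26] + [+6, +1, -5] → [23, -6, -31]
step 7: [23, -6, -31] + [+6, +1, -5] → [29, -5, -36]
step 8: [29, -5, -36] + [+6, +1, -5] → [35, -4, -41]
step 9: [35, -4, -41] + [+6, +1, -5] → [41, -3, -46]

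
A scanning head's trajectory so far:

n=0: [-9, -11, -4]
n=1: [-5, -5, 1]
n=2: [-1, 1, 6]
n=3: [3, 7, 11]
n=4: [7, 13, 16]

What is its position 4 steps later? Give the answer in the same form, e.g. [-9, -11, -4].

[23, 37, 36]

The position changes by [+4, +6, +5] every step.
step 5: [7, 13, 16] + [+4, +6, +5] → [11, 19, 21]
step 6: [11, 19, 21] + [+4, +6, +5] → [15, 25, 26]
step 7: [15, 25, 26] + [+4, +6, +5] → [19, 31, 31]
step 8: [19, 31, 31] + [+4, +6, +5] → [23, 37, 36]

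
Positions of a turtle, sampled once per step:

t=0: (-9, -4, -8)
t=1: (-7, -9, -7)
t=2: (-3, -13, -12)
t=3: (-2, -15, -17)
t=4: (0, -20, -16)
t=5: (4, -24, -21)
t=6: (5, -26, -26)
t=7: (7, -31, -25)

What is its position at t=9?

(12, -37, -35)

Differencing gives (+2, -5, +1), (+4, -4, -5), (+1, -2, -5), (+2, -5, +1), (+4, -4, -5), (+1, -2, -5), (+2, -5, +1). This is the pattern (+2, -5, +1), (+4, -4, -5), (+1, -2, -5) repeated.
step 8: apply (+4, -4, -5) → (11, -35, -30)
step 9: apply (+1, -2, -5) → (12, -37, -35)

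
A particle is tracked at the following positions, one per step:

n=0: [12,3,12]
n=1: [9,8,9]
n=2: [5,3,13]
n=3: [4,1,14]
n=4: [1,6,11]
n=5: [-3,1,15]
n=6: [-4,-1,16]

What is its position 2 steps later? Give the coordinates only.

[-11,-1,17]

Differencing gives [-3,+5,-3], [-4,-5,+4], [-1,-2,+1], [-3,+5,-3], [-4,-5,+4], [-1,-2,+1]. This is the pattern [-3,+5,-3], [-4,-5,+4], [-1,-2,+1] repeated.
step 7: apply [-3,+5,-3] → [-7,4,13]
step 8: apply [-4,-5,+4] → [-11,-1,17]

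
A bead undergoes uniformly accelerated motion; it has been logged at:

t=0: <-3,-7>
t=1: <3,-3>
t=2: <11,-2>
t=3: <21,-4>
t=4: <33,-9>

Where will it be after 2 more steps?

First differences are <+6,+4>, <+8,+1>, <+10,-2>, <+12,-5>; their common second difference is <+2,-3> (constant acceleration).
step 5: <33,-9> + <+14,-8> → <47,-17>
step 6: <47,-17> + <+16,-11> → <63,-28>

<63,-28>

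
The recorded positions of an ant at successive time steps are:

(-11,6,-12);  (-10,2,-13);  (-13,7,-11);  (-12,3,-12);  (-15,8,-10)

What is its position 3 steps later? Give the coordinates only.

(-16,5,-10)

The moves between consecutive positions are (+1,-4,-1), (-3,+5,+2), (+1,-4,-1), (-3,+5,+2); they repeat the 2-cycle [(+1,-4,-1), (-3,+5,+2)].
step 5: apply (+1,-4,-1) → (-14,4,-11)
step 6: apply (-3,+5,+2) → (-17,9,-9)
step 7: apply (+1,-4,-1) → (-16,5,-10)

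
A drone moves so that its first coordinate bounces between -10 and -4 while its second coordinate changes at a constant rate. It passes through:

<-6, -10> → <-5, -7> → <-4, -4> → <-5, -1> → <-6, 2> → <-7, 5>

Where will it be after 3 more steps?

<-10, 14>

The first coordinate travels 1 per step and bounces off the walls at -10 and -4.
  step 6: -7 → -8
  step 7: -8 → -9
  step 8: -9 → -10
The second coordinate changes by +3 each step: at step 8 it is 14.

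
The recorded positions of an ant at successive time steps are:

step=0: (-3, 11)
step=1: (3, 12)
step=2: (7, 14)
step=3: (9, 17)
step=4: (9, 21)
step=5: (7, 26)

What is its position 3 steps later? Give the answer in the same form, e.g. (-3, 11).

(-11, 47)

Taking differences between consecutive positions: (+6, +1), (+4, +2), (+2, +3), (+0, +4), (-2, +5). These grow by (-2, +1) each step.
step 6: (7, 26) + (-4, +6) → (3, 32)
step 7: (3, 32) + (-6, +7) → (-3, 39)
step 8: (-3, 39) + (-8, +8) → (-11, 47)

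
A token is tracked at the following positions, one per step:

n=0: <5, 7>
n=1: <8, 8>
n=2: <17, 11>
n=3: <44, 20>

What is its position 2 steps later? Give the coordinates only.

Step-to-step displacements: <+3, +1>, <+9, +3>, <+27, +9>; each is 3× the previous.
step 4: <44, 20> + <+81, +27> → <125, 47>
step 5: <125, 47> + <+243, +81> → <368, 128>

<368, 128>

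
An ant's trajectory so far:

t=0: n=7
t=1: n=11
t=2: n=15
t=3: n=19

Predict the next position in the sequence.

Constant displacement of +4 per step.
step 4: 19 + 4 → n=23

n=23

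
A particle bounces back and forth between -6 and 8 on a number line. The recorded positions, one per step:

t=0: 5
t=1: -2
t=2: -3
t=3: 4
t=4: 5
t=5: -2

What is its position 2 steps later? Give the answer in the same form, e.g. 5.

The value reflects between -6 and 8, moving 7 per step.
  step 6: -2 → -3
  step 7: -3 → 4

4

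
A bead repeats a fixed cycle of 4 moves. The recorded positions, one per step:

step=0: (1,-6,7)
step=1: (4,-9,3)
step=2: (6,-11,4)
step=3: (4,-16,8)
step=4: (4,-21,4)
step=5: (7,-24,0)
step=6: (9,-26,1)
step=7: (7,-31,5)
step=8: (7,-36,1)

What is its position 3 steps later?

Step-to-step displacements: (+3,-3,-4), (+2,-2,+1), (-2,-5,+4), (+0,-5,-4), (+3,-3,-4), (+2,-2,+1), (-2,-5,+4), (+0,-5,-4) — a repeating cycle of length 4.
step 9: apply (+3,-3,-4) → (10,-39,-3)
step 10: apply (+2,-2,+1) → (12,-41,-2)
step 11: apply (-2,-5,+4) → (10,-46,2)

(10,-46,2)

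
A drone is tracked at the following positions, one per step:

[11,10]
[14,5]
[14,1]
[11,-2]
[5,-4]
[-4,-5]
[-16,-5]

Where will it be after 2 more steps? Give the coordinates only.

Successive displacements: [+3,-5], [+0,-4], [-3,-3], [-6,-2], [-9,-1], [-12,+0] — each changes by [-3,+1].
step 7: [-16,-5] + [-15,+1] → [-31,-4]
step 8: [-31,-4] + [-18,+2] → [-49,-2]

[-49,-2]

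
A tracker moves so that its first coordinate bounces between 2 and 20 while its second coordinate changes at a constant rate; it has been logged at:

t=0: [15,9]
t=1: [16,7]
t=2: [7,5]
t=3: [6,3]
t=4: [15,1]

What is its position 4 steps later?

The first coordinate travels 9 per step and bounces off the walls at 2 and 20.
  step 5: 15 → 16
  step 6: 16 → 7
  step 7: 7 → 6
  step 8: 6 → 15
The second coordinate changes by -2 each step: at step 8 it is -7.

[15,-7]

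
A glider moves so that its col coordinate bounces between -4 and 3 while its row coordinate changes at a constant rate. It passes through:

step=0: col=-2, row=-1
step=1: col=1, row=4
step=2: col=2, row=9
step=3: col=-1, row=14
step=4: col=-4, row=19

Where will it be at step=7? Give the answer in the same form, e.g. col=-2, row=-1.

col=1, row=34

The col coordinate reflects between -4 and 3, moving 3 per step.
  step 5: -4 → -1
  step 6: -1 → 2
  step 7: 2 → 1
The row coordinate changes by +5 each step: at step 7 it is 34.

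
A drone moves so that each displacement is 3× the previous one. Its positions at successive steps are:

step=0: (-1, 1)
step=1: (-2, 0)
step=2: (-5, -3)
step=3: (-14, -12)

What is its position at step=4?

(-41, -39)

Consecutive displacements (-1, -1), (-3, -3), (-9, -9) scale by a factor of 3 each step.
step 4: (-14, -12) + (-27, -27) → (-41, -39)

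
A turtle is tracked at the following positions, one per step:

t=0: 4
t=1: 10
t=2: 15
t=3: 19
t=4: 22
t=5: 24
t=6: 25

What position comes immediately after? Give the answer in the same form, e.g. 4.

25

Taking differences between consecutive positions: +6, +5, +4, +3, +2, +1. These grow by -1 each step.
step 7: 25 + 0 → 25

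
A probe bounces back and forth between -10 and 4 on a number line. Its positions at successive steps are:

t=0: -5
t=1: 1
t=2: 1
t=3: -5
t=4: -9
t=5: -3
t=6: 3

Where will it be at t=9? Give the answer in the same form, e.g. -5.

-7

The value travels 6 per step and bounces off the walls at -10 and 4.
  step 7: 3 → -1
  step 8: -1 → -7
  step 9: -7 → -7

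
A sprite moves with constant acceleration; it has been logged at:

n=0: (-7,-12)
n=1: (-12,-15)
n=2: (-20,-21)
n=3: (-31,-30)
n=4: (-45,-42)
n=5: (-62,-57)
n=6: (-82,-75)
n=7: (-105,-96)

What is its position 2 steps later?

Taking differences between consecutive positions: (-5,-3), (-8,-6), (-11,-9), (-14,-12), (-17,-15), (-20,-18), (-23,-21). These grow by (-3,-3) each step.
step 8: (-105,-96) + (-26,-24) → (-131,-120)
step 9: (-131,-120) + (-29,-27) → (-160,-147)

(-160,-147)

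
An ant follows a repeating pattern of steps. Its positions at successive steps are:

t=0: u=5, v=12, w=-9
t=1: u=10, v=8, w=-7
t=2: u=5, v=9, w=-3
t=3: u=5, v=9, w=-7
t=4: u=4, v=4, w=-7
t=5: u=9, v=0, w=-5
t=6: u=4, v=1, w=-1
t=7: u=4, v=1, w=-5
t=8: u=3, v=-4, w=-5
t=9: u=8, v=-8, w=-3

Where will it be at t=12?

Step-to-step displacements: (+5, -4, +2), (-5, +1, +4), (+0, +0, -4), (-1, -5, +0), (+5, -4, +2), (-5, +1, +4), (+0, +0, -4), (-1, -5, +0), (+5, -4, +2) — a repeating cycle of length 4.
step 10: apply (-5, +1, +4) → u=3, v=-7, w=1
step 11: apply (+0, +0, -4) → u=3, v=-7, w=-3
step 12: apply (-1, -5, +0) → u=2, v=-12, w=-3

u=2, v=-12, w=-3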